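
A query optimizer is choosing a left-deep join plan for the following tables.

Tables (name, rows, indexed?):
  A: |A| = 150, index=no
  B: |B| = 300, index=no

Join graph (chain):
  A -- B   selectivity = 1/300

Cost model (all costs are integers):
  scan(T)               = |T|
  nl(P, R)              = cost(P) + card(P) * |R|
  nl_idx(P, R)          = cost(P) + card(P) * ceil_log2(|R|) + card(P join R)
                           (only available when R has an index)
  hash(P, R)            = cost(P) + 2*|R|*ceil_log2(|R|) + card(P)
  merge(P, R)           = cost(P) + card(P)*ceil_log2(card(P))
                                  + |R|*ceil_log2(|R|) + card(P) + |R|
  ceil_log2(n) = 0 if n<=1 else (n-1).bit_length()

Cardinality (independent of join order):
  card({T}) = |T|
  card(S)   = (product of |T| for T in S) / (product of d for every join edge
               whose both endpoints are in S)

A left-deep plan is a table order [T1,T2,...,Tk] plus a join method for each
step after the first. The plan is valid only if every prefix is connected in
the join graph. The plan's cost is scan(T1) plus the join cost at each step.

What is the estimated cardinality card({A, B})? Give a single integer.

Tables in S: A(150), B(300)
Edges inside S: A-B(d=300)
numerator = 150 * 300 = 45000
denominator = 300 = 300
card(S) = 45000 / 300 = 150

150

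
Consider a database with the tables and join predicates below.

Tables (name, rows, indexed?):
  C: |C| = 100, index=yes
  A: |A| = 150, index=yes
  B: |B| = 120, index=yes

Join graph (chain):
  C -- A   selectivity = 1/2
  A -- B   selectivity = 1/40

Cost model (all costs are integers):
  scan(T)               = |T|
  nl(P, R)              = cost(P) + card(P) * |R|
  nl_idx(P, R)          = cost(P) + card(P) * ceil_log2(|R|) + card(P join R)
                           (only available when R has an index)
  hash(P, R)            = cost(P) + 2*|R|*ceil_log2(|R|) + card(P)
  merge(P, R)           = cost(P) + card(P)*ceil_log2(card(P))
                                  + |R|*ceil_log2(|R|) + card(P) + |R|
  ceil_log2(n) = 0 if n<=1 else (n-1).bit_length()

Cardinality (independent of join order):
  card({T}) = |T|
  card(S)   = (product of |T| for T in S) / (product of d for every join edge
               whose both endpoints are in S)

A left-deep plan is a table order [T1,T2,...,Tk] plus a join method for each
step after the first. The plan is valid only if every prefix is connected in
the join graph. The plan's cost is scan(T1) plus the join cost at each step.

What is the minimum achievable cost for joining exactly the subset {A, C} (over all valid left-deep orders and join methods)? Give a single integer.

1700

Selinger DP over subsets of {A,C}:
  {C}: scan cost=100, card=100
  {A}: scan cost=150, card=150
  {AC}: card=7500; try (C,hash)→1700, (A,merge)→2250, (C,merge)→2300, (A,hash)→2600, (A,nl_idx)→8400, (C,nl_idx)→8700 …(+2); best=1700 via (C,hash)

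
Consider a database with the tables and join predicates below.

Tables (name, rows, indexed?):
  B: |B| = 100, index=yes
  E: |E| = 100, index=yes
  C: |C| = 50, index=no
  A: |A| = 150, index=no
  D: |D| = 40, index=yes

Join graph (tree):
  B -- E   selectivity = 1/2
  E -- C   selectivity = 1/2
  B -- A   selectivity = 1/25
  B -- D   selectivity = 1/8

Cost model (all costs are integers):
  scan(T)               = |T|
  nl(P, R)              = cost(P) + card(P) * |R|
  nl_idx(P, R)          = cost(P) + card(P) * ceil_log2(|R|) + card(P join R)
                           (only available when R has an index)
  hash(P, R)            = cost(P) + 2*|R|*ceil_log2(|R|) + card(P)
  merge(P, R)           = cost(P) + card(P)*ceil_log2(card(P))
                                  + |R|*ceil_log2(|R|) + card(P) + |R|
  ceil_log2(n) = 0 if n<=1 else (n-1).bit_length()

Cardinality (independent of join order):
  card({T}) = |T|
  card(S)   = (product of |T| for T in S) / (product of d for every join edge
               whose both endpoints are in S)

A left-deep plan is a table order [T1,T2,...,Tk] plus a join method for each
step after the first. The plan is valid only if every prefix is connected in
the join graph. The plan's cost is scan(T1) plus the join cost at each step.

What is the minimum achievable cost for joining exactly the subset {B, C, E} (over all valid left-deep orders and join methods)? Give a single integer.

Selinger DP over subsets of {B,C,E}:
  {B}: scan cost=100, card=100
  {E}: scan cost=100, card=100
  {C}: scan cost=50, card=50
  {BE}: card=5000; try (E,hash)→1600, (B,hash)→1600, (E,merge)→1700, (B,merge)→1700, (E,nl_idx)→5800, (B,nl_idx)→5800 …(+2); best=1600 via (E,hash)
  {CE}: card=2500; try (C,hash)→800, (E,merge)→1200, (C,merge)→1250, (E,hash)→1500, (E,nl_idx)→2900, (E,nl)→5050 …(+1); best=800 via (C,hash)
  {BCE}: card=125000; try (B,hash)→4700, (C,hash)→7200, (B,merge)→34100, (C,merge)→71950, (B,nl_idx)→143300, (B,nl)→250800 …(+1); best=4700 via (B,hash)

4700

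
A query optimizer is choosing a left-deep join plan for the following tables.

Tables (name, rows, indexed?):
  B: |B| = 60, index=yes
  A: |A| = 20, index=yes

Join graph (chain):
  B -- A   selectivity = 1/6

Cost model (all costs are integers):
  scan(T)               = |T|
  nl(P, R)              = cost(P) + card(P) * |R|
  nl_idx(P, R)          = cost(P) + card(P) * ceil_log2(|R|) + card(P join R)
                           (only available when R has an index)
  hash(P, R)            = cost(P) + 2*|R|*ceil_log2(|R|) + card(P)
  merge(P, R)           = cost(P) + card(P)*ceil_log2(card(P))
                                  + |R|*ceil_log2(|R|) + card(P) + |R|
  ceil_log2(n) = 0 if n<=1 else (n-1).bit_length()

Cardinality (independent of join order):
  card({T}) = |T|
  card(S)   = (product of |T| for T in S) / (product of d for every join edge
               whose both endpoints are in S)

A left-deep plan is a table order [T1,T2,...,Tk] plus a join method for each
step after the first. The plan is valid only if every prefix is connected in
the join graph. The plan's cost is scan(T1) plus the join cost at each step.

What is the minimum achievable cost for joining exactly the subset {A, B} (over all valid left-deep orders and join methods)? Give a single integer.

320

Selinger DP over subsets of {A,B}:
  {B}: scan cost=60, card=60
  {A}: scan cost=20, card=20
  {AB}: card=200; try (A,hash)→320, (B,nl_idx)→340, (B,merge)→560, (A,nl_idx)→560, (A,merge)→600, (B,hash)→760 …(+2); best=320 via (A,hash)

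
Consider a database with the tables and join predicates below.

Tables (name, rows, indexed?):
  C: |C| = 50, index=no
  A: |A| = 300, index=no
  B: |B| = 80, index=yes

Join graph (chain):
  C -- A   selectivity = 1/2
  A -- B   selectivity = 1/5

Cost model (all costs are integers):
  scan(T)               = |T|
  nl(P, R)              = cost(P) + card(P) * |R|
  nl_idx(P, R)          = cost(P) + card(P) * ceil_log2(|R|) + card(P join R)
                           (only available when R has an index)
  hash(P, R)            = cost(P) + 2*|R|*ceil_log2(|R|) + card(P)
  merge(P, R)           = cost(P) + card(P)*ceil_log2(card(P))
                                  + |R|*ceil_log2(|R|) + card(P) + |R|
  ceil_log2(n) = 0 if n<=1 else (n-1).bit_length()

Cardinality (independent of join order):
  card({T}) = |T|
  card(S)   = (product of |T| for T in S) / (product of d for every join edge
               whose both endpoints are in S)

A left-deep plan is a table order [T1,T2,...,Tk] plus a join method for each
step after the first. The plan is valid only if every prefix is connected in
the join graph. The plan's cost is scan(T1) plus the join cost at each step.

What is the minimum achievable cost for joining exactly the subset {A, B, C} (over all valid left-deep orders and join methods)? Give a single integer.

7120

Selinger DP over subsets of {A,B,C}:
  {C}: scan cost=50, card=50
  {A}: scan cost=300, card=300
  {B}: scan cost=80, card=80
  {AC}: card=7500; try (C,hash)→1200, (A,merge)→3400, (C,merge)→3650, (A,hash)→5500, (A,nl)→15050, (C,nl)→15300; best=1200 via (C,hash)
  {AB}: card=4800; try (B,hash)→1720, (A,merge)→3720, (B,merge)→3940, (A,hash)→5560, (B,nl_idx)→7200, (A,nl)→24080 …(+1); best=1720 via (B,hash)
  {ABC}: card=120000; try (C,hash)→7120, (B,hash)→9820, (C,merge)→69270, (B,merge)→106840, (B,nl_idx)→173700, (C,nl)→241720 …(+1); best=7120 via (C,hash)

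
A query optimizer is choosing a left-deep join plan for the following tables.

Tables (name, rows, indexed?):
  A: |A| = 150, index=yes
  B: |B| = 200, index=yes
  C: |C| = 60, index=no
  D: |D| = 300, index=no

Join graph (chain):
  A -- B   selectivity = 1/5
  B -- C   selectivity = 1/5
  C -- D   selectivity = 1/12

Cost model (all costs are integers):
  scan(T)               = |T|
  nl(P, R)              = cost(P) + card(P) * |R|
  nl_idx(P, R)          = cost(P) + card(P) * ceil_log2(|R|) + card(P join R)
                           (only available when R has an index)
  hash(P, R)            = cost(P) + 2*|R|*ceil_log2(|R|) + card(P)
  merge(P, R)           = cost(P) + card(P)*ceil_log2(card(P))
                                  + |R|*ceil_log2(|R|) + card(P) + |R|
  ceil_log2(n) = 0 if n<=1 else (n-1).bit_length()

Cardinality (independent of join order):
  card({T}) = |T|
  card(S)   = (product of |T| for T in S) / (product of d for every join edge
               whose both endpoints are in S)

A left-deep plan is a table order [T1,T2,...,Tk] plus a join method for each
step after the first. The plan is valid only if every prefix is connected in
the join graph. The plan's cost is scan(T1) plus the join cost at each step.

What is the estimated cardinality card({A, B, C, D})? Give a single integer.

Tables in S: A(150), B(200), C(60), D(300)
Edges inside S: A-B(d=5), B-C(d=5), C-D(d=12)
numerator = 150 * 200 * 60 * 300 = 540000000
denominator = 5 * 5 * 12 = 300
card(S) = 540000000 / 300 = 1800000

1800000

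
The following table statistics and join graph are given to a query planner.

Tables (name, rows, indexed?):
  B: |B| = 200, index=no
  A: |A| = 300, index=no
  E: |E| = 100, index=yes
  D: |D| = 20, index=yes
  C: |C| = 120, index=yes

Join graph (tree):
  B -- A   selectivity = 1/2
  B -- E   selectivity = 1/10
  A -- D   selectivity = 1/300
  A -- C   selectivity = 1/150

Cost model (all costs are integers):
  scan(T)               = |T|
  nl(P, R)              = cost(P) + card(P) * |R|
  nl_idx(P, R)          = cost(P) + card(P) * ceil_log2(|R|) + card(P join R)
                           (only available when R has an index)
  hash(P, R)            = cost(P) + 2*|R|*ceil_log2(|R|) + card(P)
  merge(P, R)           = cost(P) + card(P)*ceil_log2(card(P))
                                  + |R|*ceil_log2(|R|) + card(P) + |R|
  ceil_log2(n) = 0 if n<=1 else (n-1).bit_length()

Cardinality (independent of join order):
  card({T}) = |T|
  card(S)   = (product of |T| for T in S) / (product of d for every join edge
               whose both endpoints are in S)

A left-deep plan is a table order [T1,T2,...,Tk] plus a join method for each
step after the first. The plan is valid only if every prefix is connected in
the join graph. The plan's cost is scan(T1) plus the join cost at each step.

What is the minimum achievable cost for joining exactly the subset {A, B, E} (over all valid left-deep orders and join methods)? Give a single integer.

Selinger DP over subsets of {A,B,E}:
  {B}: scan cost=200, card=200
  {A}: scan cost=300, card=300
  {E}: scan cost=100, card=100
  {AB}: card=30000; try (B,hash)→3800, (A,merge)→5000, (B,merge)→5100, (A,hash)→5800, (A,nl)→60200, (B,nl)→60300; best=3800 via (B,hash)
  {BE}: card=2000; try (E,hash)→1800, (B,merge)→2700, (E,merge)→2800, (B,hash)→3400, (E,nl_idx)→3600, (B,nl)→20100 …(+1); best=1800 via (E,hash)
  {ABE}: card=300000; try (A,hash)→9200, (A,merge)→28800, (E,hash)→35200, (E,merge)→484600, (E,nl_idx)→513800, (A,nl)→601800 …(+1); best=9200 via (A,hash)

9200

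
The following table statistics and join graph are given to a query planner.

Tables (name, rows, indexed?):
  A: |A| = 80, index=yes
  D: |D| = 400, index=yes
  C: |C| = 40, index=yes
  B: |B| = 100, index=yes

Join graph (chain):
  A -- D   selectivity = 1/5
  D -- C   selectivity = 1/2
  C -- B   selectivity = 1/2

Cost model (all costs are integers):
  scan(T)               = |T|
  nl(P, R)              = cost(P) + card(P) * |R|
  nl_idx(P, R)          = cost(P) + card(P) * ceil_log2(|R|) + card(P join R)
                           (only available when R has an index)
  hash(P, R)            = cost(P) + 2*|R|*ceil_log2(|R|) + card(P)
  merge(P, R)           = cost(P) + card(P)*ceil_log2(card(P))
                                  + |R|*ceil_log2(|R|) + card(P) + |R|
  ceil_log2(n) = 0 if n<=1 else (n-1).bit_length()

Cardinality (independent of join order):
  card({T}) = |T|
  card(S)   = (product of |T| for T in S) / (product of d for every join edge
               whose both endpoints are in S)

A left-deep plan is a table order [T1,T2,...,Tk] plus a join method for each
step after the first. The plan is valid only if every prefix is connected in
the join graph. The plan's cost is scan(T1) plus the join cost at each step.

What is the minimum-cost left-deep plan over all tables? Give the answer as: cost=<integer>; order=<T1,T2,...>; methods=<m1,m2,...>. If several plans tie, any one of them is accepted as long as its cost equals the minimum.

cost=138200; order=D,A,C,B; methods=hash,hash,hash

Selinger DP (subsets sized 1..n):
  {A}: scan cost=80, card=80
  {D}: scan cost=400, card=400
  {C}: scan cost=40, card=40
  {B}: scan cost=100, card=100
  {AD}: card=6400; try (A,hash)→1920, (D,merge)→4720, (A,merge)→5040, (D,nl_idx)→7200, (D,hash)→7360, (A,nl_idx)→9600 …(+2); best=1920 via (A,hash)
  {CD}: card=8000; try (C,hash)→1280, (D,merge)→4320, (C,merge)→4680, (D,hash)→7280, (D,nl_idx)→8400, (C,nl_idx)→10800 …(+2); best=1280 via (C,hash)
  {BC}: card=2000; try (C,hash)→680, (B,merge)→1120, (C,merge)→1180, (B,hash)→1480, (B,nl_idx)→2320, (C,nl_idx)→2700 …(+2); best=680 via (C,hash)
  {ACD}: card=128000; try (C,hash)→8800, (A,hash)→10400, (C,merge)→91800, (A,merge)→113920, (C,nl_idx)→168320, (A,nl_idx)→185280 …(+2); best=8800 via (C,hash)
  {BCD}: card=400000; try (D,hash)→9880, (B,hash)→10680, (D,merge)→28680, (B,merge)→114080, (D,nl_idx)→418680, (B,nl_idx)→457280 …(+2); best=9880 via (D,hash)
  {ABCD}: card=6400000; try (B,hash)→138200, (A,hash)→411000, (B,merge)→2313600, (B,nl_idx)→7304800, (A,merge)→8010520, (A,nl_idx)→9209880 …(+2); best=138200 via (B,hash)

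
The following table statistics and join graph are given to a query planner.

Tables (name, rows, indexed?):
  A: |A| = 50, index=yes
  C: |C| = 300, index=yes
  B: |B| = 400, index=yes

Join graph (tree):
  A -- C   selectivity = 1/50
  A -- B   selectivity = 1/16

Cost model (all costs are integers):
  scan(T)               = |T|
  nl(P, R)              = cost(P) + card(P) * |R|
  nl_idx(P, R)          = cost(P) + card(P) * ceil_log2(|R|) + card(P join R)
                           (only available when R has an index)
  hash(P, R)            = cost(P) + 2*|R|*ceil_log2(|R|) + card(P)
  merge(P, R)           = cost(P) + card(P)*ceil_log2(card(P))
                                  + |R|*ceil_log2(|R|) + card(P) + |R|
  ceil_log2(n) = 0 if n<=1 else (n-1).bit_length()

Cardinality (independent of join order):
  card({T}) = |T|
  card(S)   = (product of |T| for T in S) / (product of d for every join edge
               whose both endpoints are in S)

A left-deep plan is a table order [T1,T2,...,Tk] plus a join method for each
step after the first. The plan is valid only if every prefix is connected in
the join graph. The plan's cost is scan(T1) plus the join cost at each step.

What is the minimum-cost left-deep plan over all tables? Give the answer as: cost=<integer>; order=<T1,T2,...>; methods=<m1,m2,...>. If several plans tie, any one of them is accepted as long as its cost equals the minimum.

Selinger DP (subsets sized 1..n):
  {A}: scan cost=50, card=50
  {C}: scan cost=300, card=300
  {B}: scan cost=400, card=400
  {AC}: card=300; try (C,nl_idx)→800, (A,hash)→1200, (A,nl_idx)→2400, (C,merge)→3400, (A,merge)→3650, (C,hash)→5500 …(+2); best=800 via (C,nl_idx)
  {AB}: card=1250; try (A,hash)→1400, (B,nl_idx)→1750, (A,nl_idx)→4050, (B,merge)→4400, (A,merge)→4750, (B,hash)→7300 …(+2); best=1400 via (A,hash)
  {ABC}: card=7500; try (B,merge)→7800, (C,hash)→8050, (B,hash)→8300, (B,nl_idx)→11000, (C,merge)→19400, (C,nl_idx)→20150 …(+2); best=7800 via (B,merge)

cost=7800; order=A,C,B; methods=nl_idx,merge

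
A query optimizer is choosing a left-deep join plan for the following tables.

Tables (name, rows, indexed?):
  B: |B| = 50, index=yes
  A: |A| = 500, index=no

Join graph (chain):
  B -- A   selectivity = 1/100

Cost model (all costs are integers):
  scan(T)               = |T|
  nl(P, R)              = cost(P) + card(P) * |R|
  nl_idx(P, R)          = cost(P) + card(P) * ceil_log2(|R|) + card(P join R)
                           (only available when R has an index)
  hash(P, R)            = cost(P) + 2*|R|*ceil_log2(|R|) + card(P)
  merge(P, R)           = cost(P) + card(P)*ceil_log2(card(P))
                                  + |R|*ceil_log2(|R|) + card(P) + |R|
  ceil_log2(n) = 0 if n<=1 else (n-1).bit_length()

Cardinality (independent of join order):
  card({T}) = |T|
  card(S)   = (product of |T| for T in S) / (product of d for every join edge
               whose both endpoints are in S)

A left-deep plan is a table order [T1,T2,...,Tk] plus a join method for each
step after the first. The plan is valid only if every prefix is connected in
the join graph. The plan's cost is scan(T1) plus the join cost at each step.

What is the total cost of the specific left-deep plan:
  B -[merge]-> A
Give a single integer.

5400

step 1: scan B: cost=50, card=50
step 2: join A via merge
    card(P join A) = 50*500/(100) = 250
    cost = 50 + 50*6 + 500*9 + 50 + 500 = 5400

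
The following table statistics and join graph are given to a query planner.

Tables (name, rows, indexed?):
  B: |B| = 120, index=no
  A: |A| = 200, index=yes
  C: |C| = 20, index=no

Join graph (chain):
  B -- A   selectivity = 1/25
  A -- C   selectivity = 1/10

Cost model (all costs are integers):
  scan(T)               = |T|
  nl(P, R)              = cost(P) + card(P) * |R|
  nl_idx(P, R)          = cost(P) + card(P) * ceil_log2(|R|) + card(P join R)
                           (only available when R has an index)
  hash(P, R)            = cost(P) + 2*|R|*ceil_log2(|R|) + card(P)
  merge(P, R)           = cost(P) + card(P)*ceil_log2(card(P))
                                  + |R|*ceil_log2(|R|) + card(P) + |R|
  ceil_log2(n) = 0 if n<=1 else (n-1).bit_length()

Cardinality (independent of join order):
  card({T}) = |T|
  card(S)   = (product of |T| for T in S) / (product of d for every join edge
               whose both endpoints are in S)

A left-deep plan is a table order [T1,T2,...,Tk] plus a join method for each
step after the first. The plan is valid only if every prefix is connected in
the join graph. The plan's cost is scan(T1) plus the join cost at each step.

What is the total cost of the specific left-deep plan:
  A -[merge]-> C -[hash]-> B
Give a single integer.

4200

step 1: scan A: cost=200, card=200
step 2: join C via merge
    card(P join C) = 200*20/(10) = 400
    cost = 200 + 200*8 + 20*5 + 200 + 20 = 2120
step 3: join B via hash
    card(P join B) = 400*120/(25) = 1920
    cost = 2120 + 2*120*7 + 400 = 4200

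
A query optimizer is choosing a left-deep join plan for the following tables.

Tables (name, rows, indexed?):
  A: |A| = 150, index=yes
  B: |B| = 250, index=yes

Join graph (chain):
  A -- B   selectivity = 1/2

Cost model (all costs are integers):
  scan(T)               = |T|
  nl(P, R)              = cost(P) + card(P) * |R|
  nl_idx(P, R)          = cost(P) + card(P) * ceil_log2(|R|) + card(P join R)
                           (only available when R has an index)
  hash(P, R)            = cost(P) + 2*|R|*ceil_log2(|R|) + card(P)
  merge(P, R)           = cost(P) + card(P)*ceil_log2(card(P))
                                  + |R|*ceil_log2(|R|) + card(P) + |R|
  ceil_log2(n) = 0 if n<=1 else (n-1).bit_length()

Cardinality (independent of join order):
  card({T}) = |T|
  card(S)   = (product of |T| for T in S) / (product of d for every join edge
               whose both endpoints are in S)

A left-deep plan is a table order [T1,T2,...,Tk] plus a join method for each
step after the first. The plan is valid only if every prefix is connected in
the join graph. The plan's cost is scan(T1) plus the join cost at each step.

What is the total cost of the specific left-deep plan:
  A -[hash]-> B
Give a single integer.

step 1: scan A: cost=150, card=150
step 2: join B via hash
    card(P join B) = 150*250/(2) = 18750
    cost = 150 + 2*250*8 + 150 = 4300

4300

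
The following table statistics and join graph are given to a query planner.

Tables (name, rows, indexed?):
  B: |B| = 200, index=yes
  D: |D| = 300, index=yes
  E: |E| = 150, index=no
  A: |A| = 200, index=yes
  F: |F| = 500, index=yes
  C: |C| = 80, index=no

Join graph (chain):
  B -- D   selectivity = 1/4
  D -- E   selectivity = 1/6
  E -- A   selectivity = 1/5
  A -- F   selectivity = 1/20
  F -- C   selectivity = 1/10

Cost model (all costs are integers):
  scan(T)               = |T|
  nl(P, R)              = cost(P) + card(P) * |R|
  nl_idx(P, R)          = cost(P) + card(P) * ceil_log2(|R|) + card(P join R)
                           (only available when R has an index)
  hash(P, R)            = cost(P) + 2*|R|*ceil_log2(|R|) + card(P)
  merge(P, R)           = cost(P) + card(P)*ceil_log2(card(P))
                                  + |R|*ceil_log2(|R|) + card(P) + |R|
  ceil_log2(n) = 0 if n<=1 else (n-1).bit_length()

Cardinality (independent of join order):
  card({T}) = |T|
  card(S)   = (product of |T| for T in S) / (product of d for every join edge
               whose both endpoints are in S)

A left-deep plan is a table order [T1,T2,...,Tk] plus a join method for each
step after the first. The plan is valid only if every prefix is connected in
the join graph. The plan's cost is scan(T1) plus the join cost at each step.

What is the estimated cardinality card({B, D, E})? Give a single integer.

Tables in S: B(200), D(300), E(150)
Edges inside S: B-D(d=4), D-E(d=6)
numerator = 200 * 300 * 150 = 9000000
denominator = 4 * 6 = 24
card(S) = 9000000 / 24 = 375000

375000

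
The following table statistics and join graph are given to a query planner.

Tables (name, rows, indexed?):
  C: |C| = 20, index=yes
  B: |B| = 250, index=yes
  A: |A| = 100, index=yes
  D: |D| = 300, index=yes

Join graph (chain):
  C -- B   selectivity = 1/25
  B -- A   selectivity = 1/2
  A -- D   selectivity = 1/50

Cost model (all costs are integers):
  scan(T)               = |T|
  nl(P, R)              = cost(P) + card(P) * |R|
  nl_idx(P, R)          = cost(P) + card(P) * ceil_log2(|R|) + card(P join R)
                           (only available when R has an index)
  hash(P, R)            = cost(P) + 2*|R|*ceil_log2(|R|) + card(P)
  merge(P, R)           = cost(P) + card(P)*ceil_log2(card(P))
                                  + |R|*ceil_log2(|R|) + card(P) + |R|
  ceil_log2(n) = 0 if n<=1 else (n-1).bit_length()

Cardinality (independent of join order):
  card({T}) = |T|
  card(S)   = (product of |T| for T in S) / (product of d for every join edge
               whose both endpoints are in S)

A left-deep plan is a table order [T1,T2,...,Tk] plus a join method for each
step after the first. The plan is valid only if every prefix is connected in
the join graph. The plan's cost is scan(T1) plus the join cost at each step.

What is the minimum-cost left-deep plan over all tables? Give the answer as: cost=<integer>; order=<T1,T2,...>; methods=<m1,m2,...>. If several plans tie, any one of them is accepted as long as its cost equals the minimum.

cost=17380; order=C,B,A,D; methods=nl_idx,hash,hash

Selinger DP (subsets sized 1..n):
  {C}: scan cost=20, card=20
  {B}: scan cost=250, card=250
  {A}: scan cost=100, card=100
  {D}: scan cost=300, card=300
  {BC}: card=200; try (B,nl_idx)→380, (C,hash)→700, (C,nl_idx)→1700, (B,merge)→2390, (C,merge)→2620, (B,hash)→4040 …(+2); best=380 via (B,nl_idx)
  {AB}: card=12500; try (A,hash)→1900, (B,merge)→3150, (A,merge)→3300, (B,hash)→4200, (B,nl_idx)→13400, (A,nl_idx)→14500 …(+2); best=1900 via (A,hash)
  {AD}: card=600; try (D,nl_idx)→1600, (A,hash)→2000, (A,nl_idx)→3000, (D,merge)→3900, (A,merge)→4100, (D,hash)→5600 …(+2); best=1600 via (D,nl_idx)
  {ABC}: card=10000; try (A,hash)→1980, (A,merge)→2980, (A,nl_idx)→11780, (C,hash)→14600, (A,nl)→20380, (C,nl_idx)→74400 …(+2); best=1980 via (A,hash)
  {ABD}: card=75000; try (B,hash)→6200, (B,merge)→10450, (D,hash)→19800, (B,nl_idx)→81400, (B,nl)→151600, (D,nl_idx)→189400 …(+2); best=6200 via (B,hash)
  {ABCD}: card=60000; try (D,hash)→17380, (C,hash)→81400, (D,nl_idx)→151980, (D,merge)→154980, (C,nl_idx)→441200, (C,merge)→1356320 …(+2); best=17380 via (D,hash)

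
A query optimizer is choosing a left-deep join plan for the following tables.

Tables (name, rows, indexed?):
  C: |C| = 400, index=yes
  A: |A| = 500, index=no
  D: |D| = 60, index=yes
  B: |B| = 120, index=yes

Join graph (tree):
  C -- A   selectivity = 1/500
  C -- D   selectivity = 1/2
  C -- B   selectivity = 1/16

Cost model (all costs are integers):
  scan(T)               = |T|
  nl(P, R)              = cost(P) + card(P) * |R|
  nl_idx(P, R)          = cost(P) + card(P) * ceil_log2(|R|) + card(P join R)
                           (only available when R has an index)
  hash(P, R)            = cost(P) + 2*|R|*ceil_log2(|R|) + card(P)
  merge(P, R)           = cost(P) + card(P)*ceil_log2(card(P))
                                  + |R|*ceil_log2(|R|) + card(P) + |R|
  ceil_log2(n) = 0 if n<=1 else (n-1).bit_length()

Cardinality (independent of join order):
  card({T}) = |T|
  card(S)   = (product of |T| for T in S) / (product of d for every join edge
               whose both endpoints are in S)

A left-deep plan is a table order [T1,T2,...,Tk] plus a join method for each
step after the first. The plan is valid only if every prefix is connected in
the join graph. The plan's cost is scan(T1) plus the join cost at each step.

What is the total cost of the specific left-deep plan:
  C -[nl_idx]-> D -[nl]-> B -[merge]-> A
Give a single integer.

3079800

step 1: scan C: cost=400, card=400
step 2: join D via nl_idx
    card(P join D) = 400*60/(2) = 12000
    cost = 400 + 400*6 + 12000 = 14800
step 3: join B via nl
    card(P join B) = 12000*120/(16) = 90000
    cost = 14800 + 12000*120 = 1454800
step 4: join A via merge
    card(P join A) = 90000*500/(500) = 90000
    cost = 1454800 + 90000*17 + 500*9 + 90000 + 500 = 3079800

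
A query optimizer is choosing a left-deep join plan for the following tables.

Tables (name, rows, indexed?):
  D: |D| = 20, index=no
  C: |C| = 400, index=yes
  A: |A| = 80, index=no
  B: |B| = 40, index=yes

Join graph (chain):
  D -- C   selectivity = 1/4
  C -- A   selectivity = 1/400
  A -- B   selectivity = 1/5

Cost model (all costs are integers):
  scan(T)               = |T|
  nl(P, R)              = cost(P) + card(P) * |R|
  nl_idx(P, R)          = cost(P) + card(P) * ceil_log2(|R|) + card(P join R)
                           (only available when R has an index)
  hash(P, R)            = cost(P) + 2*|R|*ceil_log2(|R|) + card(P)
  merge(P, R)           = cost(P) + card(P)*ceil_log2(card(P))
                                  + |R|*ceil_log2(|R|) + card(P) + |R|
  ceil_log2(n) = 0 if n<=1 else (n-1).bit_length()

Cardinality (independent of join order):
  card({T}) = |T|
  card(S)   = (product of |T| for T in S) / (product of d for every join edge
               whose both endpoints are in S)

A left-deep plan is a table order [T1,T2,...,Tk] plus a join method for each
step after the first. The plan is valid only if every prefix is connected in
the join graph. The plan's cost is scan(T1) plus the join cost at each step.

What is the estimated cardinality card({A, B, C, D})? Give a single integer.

Tables in S: A(80), B(40), C(400), D(20)
Edges inside S: D-C(d=4), C-A(d=400), A-B(d=5)
numerator = 80 * 40 * 400 * 20 = 25600000
denominator = 4 * 400 * 5 = 8000
card(S) = 25600000 / 8000 = 3200

3200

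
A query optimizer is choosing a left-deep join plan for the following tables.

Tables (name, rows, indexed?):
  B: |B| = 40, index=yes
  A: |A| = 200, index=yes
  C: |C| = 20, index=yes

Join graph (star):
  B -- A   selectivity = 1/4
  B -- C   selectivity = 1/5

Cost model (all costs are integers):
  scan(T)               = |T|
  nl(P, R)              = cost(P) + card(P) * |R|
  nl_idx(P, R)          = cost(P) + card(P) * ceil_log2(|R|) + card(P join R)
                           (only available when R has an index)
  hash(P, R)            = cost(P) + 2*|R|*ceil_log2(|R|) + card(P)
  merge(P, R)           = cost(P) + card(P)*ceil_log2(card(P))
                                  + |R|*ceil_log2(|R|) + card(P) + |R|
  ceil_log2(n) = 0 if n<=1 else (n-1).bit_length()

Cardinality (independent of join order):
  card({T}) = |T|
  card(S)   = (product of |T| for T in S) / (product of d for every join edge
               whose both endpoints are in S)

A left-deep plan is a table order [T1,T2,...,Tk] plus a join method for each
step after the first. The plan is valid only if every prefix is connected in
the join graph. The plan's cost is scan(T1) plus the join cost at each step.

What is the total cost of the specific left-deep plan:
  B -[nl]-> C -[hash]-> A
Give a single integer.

step 1: scan B: cost=40, card=40
step 2: join C via nl
    card(P join C) = 40*20/(5) = 160
    cost = 40 + 40*20 = 840
step 3: join A via hash
    card(P join A) = 160*200/(4) = 8000
    cost = 840 + 2*200*8 + 160 = 4200

4200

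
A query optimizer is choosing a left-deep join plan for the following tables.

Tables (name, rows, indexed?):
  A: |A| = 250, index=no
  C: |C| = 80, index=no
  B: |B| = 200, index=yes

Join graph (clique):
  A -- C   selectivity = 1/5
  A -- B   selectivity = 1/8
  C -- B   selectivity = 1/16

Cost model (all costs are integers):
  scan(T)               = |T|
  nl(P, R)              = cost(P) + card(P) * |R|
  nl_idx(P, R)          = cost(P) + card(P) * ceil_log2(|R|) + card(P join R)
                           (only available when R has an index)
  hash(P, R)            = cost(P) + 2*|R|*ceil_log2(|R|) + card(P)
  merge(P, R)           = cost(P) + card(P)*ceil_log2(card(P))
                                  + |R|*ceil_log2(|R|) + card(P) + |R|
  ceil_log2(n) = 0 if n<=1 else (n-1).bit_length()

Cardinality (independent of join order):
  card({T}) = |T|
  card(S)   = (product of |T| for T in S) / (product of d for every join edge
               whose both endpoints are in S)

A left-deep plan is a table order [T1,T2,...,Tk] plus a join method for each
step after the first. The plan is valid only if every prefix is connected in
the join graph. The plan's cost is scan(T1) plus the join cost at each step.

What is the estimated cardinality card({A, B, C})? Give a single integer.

Tables in S: A(250), B(200), C(80)
Edges inside S: A-C(d=5), A-B(d=8), C-B(d=16)
numerator = 250 * 200 * 80 = 4000000
denominator = 5 * 8 * 16 = 640
card(S) = 4000000 / 640 = 6250

6250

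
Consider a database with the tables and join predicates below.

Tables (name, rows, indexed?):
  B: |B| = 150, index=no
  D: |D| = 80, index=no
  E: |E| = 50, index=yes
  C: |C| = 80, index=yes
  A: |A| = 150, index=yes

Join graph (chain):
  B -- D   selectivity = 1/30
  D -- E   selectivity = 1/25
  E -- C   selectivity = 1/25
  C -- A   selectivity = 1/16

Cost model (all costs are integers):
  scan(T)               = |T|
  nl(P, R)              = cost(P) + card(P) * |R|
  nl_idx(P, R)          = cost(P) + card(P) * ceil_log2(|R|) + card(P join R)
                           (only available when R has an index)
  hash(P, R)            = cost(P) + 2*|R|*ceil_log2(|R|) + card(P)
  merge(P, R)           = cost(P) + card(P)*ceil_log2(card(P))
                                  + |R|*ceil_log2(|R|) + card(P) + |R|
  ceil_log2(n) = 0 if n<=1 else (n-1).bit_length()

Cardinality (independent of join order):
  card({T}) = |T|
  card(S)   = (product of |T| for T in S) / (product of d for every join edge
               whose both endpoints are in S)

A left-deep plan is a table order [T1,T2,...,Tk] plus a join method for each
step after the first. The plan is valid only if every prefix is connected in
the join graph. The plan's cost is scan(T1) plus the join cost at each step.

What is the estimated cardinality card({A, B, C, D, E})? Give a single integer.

Tables in S: A(150), B(150), C(80), D(80), E(50)
Edges inside S: B-D(d=30), D-E(d=25), E-C(d=25), C-A(d=16)
numerator = 150 * 150 * 80 * 80 * 50 = 7200000000
denominator = 30 * 25 * 25 * 16 = 300000
card(S) = 7200000000 / 300000 = 24000

24000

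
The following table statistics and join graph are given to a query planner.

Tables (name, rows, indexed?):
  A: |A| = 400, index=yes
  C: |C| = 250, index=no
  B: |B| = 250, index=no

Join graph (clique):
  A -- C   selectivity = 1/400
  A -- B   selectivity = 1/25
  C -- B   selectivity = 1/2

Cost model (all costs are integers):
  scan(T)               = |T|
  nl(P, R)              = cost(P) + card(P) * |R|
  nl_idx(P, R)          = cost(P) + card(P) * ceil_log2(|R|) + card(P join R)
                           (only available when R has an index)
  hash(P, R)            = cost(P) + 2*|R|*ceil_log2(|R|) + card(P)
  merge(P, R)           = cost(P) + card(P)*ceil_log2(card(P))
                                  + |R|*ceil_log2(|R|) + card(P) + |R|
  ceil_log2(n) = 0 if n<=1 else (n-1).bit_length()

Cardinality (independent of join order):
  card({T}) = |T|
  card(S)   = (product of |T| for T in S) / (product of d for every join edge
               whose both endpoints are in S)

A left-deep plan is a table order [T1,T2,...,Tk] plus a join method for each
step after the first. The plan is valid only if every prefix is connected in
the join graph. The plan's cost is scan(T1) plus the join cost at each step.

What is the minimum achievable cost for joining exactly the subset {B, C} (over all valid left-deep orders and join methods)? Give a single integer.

Selinger DP over subsets of {B,C}:
  {C}: scan cost=250, card=250
  {B}: scan cost=250, card=250
  {BC}: card=31250; try (C,hash)→4500, (B,hash)→4500, (C,merge)→4750, (B,merge)→4750, (C,nl)→62750, (B,nl)→62750; best=4500 via (C,hash)

4500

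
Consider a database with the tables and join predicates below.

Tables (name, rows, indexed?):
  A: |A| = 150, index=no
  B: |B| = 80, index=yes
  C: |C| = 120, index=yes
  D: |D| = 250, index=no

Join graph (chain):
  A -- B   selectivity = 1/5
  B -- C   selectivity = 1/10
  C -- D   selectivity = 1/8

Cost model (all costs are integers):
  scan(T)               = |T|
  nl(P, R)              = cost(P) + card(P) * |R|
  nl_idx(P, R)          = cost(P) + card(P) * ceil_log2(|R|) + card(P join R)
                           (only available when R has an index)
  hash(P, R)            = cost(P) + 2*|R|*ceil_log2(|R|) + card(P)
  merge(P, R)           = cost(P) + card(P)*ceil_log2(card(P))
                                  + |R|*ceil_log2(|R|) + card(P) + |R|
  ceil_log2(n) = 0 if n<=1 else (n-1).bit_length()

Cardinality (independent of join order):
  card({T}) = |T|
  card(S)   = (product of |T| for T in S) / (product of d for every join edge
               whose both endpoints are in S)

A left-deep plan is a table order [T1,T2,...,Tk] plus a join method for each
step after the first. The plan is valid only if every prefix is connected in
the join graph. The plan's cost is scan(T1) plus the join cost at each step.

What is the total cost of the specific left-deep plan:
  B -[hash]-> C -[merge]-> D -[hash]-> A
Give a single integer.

47050

step 1: scan B: cost=80, card=80
step 2: join C via hash
    card(P join C) = 80*120/(10) = 960
    cost = 80 + 2*120*7 + 80 = 1840
step 3: join D via merge
    card(P join D) = 960*250/(8) = 30000
    cost = 1840 + 960*10 + 250*8 + 960 + 250 = 14650
step 4: join A via hash
    card(P join A) = 30000*150/(5) = 900000
    cost = 14650 + 2*150*8 + 30000 = 47050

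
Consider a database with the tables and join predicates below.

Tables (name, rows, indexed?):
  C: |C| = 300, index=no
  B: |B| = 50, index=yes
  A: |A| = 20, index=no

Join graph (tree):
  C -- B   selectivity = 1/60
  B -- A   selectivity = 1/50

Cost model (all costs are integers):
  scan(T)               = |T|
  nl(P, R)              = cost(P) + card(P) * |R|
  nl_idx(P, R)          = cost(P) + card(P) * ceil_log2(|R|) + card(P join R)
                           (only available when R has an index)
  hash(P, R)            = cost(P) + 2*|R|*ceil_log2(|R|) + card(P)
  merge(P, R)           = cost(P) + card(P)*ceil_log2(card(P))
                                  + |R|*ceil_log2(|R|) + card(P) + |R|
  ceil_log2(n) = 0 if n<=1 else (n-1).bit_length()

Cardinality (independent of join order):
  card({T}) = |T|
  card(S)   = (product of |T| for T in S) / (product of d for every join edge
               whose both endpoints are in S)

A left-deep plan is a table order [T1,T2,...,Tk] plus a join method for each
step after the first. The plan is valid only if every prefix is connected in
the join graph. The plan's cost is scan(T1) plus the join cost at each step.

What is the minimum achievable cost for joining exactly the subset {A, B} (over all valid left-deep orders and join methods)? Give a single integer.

160

Selinger DP over subsets of {A,B}:
  {B}: scan cost=50, card=50
  {A}: scan cost=20, card=20
  {AB}: card=20; try (B,nl_idx)→160, (A,hash)→300, (B,merge)→490, (A,merge)→520, (B,hash)→640, (B,nl)→1020 …(+1); best=160 via (B,nl_idx)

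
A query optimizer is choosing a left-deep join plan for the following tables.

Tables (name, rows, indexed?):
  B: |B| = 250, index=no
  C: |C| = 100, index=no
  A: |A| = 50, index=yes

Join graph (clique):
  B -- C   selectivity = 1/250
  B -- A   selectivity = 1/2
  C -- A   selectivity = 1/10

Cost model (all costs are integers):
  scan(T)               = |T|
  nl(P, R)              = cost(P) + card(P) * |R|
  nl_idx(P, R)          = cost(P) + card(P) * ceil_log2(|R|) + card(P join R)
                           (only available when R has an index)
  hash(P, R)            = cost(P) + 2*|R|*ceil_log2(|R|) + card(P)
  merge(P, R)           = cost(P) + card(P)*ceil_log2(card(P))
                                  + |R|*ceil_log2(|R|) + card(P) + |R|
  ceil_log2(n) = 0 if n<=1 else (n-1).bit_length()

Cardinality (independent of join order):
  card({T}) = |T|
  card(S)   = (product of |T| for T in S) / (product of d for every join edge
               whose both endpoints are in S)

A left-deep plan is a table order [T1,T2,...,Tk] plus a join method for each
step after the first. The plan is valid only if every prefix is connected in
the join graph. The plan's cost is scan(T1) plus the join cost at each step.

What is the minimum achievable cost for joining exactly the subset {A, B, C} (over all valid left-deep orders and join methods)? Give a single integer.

2600

Selinger DP over subsets of {A,B,C}:
  {B}: scan cost=250, card=250
  {C}: scan cost=100, card=100
  {A}: scan cost=50, card=50
  {BC}: card=100; try (C,hash)→1900, (B,merge)→3150, (C,merge)→3300, (B,hash)→4200, (B,nl)→25100, (C,nl)→25250; best=1900 via (C,hash)
  {AB}: card=6250; try (A,hash)→1100, (B,merge)→2650, (A,merge)→2850, (B,hash)→4100, (A,nl_idx)→8000, (B,nl)→12550 …(+1); best=1100 via (A,hash)
  {AC}: card=500; try (A,hash)→800, (C,merge)→1200, (A,nl_idx)→1200, (A,merge)→1250, (C,hash)→1500, (C,nl)→5050 …(+1); best=800 via (A,hash)
  {ABC}: card=250; try (A,hash)→2600, (A,nl_idx)→2750, (A,merge)→3050, (B,hash)→5300, (A,nl)→6900, (B,merge)→8050 …(+4); best=2600 via (A,hash)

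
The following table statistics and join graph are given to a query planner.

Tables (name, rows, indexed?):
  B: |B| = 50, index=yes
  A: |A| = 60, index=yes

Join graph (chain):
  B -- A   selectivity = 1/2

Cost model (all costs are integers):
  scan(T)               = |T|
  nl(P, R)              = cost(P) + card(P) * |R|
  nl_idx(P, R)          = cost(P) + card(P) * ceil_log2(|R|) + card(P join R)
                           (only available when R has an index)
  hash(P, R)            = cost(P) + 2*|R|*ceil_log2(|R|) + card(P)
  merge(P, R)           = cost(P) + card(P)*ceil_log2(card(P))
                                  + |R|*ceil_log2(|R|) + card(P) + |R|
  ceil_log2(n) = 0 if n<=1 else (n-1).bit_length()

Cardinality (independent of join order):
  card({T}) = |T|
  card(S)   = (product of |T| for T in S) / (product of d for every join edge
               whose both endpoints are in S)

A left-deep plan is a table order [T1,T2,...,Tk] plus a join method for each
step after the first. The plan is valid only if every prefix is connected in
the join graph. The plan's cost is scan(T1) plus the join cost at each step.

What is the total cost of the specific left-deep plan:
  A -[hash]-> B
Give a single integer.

step 1: scan A: cost=60, card=60
step 2: join B via hash
    card(P join B) = 60*50/(2) = 1500
    cost = 60 + 2*50*6 + 60 = 720

720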